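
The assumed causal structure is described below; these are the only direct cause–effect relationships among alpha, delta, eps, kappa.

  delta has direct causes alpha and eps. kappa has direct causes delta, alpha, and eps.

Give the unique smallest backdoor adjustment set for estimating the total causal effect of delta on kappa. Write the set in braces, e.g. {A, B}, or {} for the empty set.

{alpha, eps}

Variables eligible for adjustment (non-descendants of delta, excluding delta and kappa): {alpha, eps}.
Backdoor paths from delta to kappa:
  P1: delta <- alpha -> kappa
  P2: delta <- eps -> kappa
The empty set is not sufficient: P1 (delta <- alpha -> kappa) has no collider blocking it and no conditioned non-collider, so it is open.
Try {alpha, eps}:
  P1: blocked at fork node alpha ∈ conditioning set.
  P2: blocked at fork node eps ∈ conditioning set.
{alpha, eps} contains no descendant of delta and blocks every backdoor path.
Every element of {alpha, eps} is needed (dropping alpha leaves P1 open; dropping eps leaves P2 open), so no proper subset is valid.
Among all size-2 subsets of the eligible variables, only {alpha, eps} blocks every backdoor path, so it is the unique smallest valid adjustment set.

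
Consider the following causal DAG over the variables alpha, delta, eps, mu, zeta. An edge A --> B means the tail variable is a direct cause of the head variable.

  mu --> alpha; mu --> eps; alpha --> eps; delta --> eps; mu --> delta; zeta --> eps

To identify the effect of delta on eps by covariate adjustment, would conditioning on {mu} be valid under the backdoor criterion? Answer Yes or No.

Yes

Backdoor paths from delta to eps (paths whose first edge points into delta):
  P1: delta <- mu -> alpha -> eps
  P2: delta <- mu -> eps
Condition 1 (no descendant of delta in the set): holds — descendants of delta are {eps}; none are in {mu}.
Condition 2 (every backdoor path blocked by {mu}):
  P1: blocked at fork node mu ∈ conditioning set.
  P2: blocked at fork node mu ∈ conditioning set.
{mu} satisfies the backdoor criterion.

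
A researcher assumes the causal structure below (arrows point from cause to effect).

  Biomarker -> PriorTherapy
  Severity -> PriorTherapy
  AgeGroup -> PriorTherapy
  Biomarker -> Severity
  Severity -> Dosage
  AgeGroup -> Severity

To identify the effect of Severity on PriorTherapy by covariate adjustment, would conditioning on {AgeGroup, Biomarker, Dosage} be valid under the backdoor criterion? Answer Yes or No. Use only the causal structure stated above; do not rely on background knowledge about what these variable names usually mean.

No

Backdoor paths from Severity to PriorTherapy (paths whose first edge points into Severity):
  P1: Severity <- AgeGroup -> PriorTherapy
  P2: Severity <- Biomarker -> PriorTherapy
Condition 1 (no descendant of Severity in the set): FAILS — Dosage is a descendant of Severity.
Condition 2 (every backdoor path blocked by {AgeGroup, Biomarker, Dosage}):
  P1: blocked at fork node AgeGroup ∈ conditioning set.
  P2: blocked at fork node Biomarker ∈ conditioning set.
{AgeGroup, Biomarker, Dosage} does not satisfy the backdoor criterion.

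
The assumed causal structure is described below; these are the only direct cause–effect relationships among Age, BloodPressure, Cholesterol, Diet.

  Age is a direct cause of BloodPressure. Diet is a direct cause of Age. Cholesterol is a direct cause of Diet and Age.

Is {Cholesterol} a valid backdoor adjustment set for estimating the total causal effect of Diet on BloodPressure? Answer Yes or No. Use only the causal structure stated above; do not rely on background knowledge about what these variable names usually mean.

Backdoor paths from Diet to BloodPressure (paths whose first edge points into Diet):
  P1: Diet <- Cholesterol -> Age -> BloodPressure
Condition 1 (no descendant of Diet in the set): holds — descendants of Diet are {Age, BloodPressure}; none are in {Cholesterol}.
Condition 2 (every backdoor path blocked by {Cholesterol}):
  P1: blocked at fork node Cholesterol ∈ conditioning set.
{Cholesterol} satisfies the backdoor criterion.

Yes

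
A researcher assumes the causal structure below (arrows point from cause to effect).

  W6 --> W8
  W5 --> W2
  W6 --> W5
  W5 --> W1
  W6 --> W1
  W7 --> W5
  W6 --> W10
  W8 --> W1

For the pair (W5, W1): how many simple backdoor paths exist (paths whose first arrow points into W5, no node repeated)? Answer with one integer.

2

A backdoor path from W5 to W1 is any simple undirected path whose first edge points into W5 (i.e. leaves W5 via a parent).
Parents of W5: {W6, W7}.
Enumerating:
  P1: W5 <- W6 -> W8 -> W1
  P2: W5 <- W6 -> W1
That exhausts the simple backdoor paths. Count: 2.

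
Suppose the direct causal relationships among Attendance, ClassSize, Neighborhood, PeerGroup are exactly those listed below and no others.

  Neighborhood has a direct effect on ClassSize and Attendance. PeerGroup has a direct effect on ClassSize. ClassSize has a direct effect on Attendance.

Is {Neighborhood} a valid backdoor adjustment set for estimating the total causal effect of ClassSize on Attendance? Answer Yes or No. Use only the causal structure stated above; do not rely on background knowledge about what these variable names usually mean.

Yes

Backdoor paths from ClassSize to Attendance (paths whose first edge points into ClassSize):
  P1: ClassSize <- Neighborhood -> Attendance
Condition 1 (no descendant of ClassSize in the set): holds — descendants of ClassSize are {Attendance}; none are in {Neighborhood}.
Condition 2 (every backdoor path blocked by {Neighborhood}):
  P1: blocked at fork node Neighborhood ∈ conditioning set.
{Neighborhood} satisfies the backdoor criterion.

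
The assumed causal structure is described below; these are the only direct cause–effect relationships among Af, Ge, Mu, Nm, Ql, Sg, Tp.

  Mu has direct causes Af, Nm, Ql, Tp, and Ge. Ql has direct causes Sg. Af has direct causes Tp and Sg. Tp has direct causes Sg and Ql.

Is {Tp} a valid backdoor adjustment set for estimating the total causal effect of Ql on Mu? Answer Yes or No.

No

Backdoor paths from Ql to Mu (paths whose first edge points into Ql):
  P1: Ql <- Sg -> Tp -> Af -> Mu
  P2: Ql <- Sg -> Tp -> Mu
  P3: Ql <- Sg -> Af <- Tp -> Mu
  P4: Ql <- Sg -> Af -> Mu
Condition 1 (no descendant of Ql in the set): FAILS — Tp is a descendant of Ql.
Condition 2 (every backdoor path blocked by {Tp}):
  P1: blocked at chain node Tp ∈ conditioning set.
  P2: blocked at chain node Tp ∈ conditioning set.
  P3: blocked at collider Af (neither it nor any descendant is in the conditioning set).
  P4: open — no interior node is in the conditioning set.
{Tp} does not satisfy the backdoor criterion.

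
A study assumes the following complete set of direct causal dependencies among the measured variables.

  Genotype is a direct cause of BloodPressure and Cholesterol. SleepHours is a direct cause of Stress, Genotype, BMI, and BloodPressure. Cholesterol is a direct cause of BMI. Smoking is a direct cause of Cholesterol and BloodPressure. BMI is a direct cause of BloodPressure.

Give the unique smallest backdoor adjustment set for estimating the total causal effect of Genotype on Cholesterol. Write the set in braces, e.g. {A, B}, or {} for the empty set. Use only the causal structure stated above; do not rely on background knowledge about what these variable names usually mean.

Variables eligible for adjustment (non-descendants of Genotype, excluding Genotype and Cholesterol): {SleepHours, Smoking, Stress}.
Backdoor paths from Genotype to Cholesterol:
  P1: Genotype <- SleepHours -> BMI <- Cholesterol
  P2: Genotype <- SleepHours -> BMI -> BloodPressure <- Smoking -> Cholesterol
  P3: Genotype <- SleepHours -> BloodPressure <- Smoking -> Cholesterol
  P4: Genotype <- SleepHours -> BloodPressure <- BMI <- Cholesterol
Each backdoor path contains an unconditioned collider, so every path is already blocked with the empty conditioning set:
  P1: blocked at collider BMI (neither it nor any descendant is in the conditioning set).
  P2: blocked at collider BloodPressure (neither it nor any descendant is in the conditioning set).
  P3: blocked at collider BloodPressure (neither it nor any descendant is in the conditioning set).
  P4: blocked at collider BloodPressure (neither it nor any descendant is in the conditioning set).
The empty set is therefore the unique smallest valid set.

{}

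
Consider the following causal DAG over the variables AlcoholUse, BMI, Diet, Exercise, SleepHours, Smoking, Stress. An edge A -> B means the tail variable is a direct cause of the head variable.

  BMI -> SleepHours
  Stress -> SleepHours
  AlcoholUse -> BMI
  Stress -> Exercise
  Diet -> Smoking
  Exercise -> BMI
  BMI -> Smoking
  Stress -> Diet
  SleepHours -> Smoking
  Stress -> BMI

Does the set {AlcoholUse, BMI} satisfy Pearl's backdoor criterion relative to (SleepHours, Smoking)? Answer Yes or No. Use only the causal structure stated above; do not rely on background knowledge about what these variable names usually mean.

Backdoor paths from SleepHours to Smoking (paths whose first edge points into SleepHours):
  P1: SleepHours <- Stress -> Exercise -> BMI -> Smoking
  P2: SleepHours <- Stress -> Diet -> Smoking
  P3: SleepHours <- Stress -> BMI -> Smoking
  P4: SleepHours <- BMI <- Stress -> Diet -> Smoking
  P5: SleepHours <- BMI <- Exercise <- Stress -> Diet -> Smoking
  P6: SleepHours <- BMI -> Smoking
Condition 1 (no descendant of SleepHours in the set): holds — descendants of SleepHours are {Smoking}; none are in {AlcoholUse, BMI}.
Condition 2 (every backdoor path blocked by {AlcoholUse, BMI}):
  P1: blocked at chain node BMI ∈ conditioning set.
  P2: open — no interior node is in the conditioning set.
  P3: blocked at chain node BMI ∈ conditioning set.
  P4: blocked at chain node BMI ∈ conditioning set.
  P5: blocked at chain node BMI ∈ conditioning set.
  P6: blocked at fork node BMI ∈ conditioning set.
{AlcoholUse, BMI} does not satisfy the backdoor criterion.

No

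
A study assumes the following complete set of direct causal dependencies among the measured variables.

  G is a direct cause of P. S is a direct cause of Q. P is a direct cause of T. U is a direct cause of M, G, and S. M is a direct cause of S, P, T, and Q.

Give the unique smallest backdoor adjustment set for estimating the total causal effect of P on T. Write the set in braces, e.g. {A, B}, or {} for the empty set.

Variables eligible for adjustment (non-descendants of P, excluding P and T): {G, M, Q, S, U}.
Backdoor paths from P to T:
  P1: P <- G <- U -> M -> T
  P2: P <- G <- U -> S <- M -> T
  P3: P <- G <- U -> S -> Q <- M -> T
  P4: P <- M -> T
The empty set is not sufficient: P1 (P <- G <- U -> M -> T) has no collider blocking it and no conditioned non-collider, so it is open.
Try {M}:
  P1: blocked at chain node M ∈ conditioning set.
  P2: blocked at collider S (neither it nor any descendant is in the conditioning set).
  P3: blocked at collider Q (neither it nor any descendant is in the conditioning set).
  P4: blocked at fork node M ∈ conditioning set.
{M} contains no descendant of P and blocks every backdoor path.
No other singleton works — e.g. {U} leaves P4 open — so {M} is the unique smallest valid adjustment set.

{M}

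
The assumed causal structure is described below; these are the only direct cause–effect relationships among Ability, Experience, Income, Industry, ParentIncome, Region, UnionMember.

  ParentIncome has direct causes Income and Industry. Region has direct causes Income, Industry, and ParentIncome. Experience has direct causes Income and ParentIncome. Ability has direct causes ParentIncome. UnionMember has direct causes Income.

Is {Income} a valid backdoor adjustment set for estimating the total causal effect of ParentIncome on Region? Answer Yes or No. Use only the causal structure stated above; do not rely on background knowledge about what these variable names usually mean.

Backdoor paths from ParentIncome to Region (paths whose first edge points into ParentIncome):
  P1: ParentIncome <- Income -> Region
  P2: ParentIncome <- Industry -> Region
Condition 1 (no descendant of ParentIncome in the set): holds — descendants of ParentIncome are {Ability, Experience, Region}; none are in {Income}.
Condition 2 (every backdoor path blocked by {Income}):
  P1: blocked at fork node Income ∈ conditioning set.
  P2: open — no interior node is in the conditioning set.
{Income} does not satisfy the backdoor criterion.

No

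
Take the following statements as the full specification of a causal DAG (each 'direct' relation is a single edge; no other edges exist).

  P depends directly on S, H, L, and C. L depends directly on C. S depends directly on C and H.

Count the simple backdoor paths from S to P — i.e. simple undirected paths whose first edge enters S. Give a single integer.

3

A backdoor path from S to P is any simple undirected path whose first edge points into S (i.e. leaves S via a parent).
Parents of S: {C, H}.
Enumerating:
  P1: S <- C -> L -> P
  P2: S <- C -> P
  P3: S <- H -> P
That exhausts the simple backdoor paths. Count: 3.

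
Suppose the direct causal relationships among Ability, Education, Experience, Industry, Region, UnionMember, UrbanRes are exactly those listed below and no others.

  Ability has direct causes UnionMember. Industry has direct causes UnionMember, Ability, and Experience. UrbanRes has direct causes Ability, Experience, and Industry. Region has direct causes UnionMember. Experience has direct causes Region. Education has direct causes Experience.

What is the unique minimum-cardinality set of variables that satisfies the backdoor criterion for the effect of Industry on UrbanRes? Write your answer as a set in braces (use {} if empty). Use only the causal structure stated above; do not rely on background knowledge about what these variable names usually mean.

{Ability, Experience}

Variables eligible for adjustment (non-descendants of Industry, excluding Industry and UrbanRes): {Ability, Education, Experience, Region, UnionMember}.
Backdoor paths from Industry to UrbanRes:
  P1: Industry <- UnionMember -> Ability -> UrbanRes
  P2: Industry <- UnionMember -> Region -> Experience -> UrbanRes
  P3: Industry <- Ability <- UnionMember -> Region -> Experience -> UrbanRes
  P4: Industry <- Ability -> UrbanRes
  P5: Industry <- Experience <- Region <- UnionMember -> Ability -> UrbanRes
  P6: Industry <- Experience -> UrbanRes
The empty set is not sufficient: P1 (Industry <- UnionMember -> Ability -> UrbanRes) has no collider blocking it and no conditioned non-collider, so it is open.
Try {Ability, Experience}:
  P1: blocked at chain node Ability ∈ conditioning set.
  P2: blocked at chain node Experience ∈ conditioning set.
  P3: blocked at chain node Ability ∈ conditioning set.
  P4: blocked at fork node Ability ∈ conditioning set.
  P5: blocked at chain node Experience ∈ conditioning set.
  P6: blocked at fork node Experience ∈ conditioning set.
{Ability, Experience} contains no descendant of Industry and blocks every backdoor path.
Every element of {Ability, Experience} is needed (dropping Ability leaves P1 open; dropping Experience leaves P2 open), so no proper subset is valid.
Among all size-2 subsets of the eligible variables, only {Ability, Experience} blocks every backdoor path, so it is the unique smallest valid adjustment set.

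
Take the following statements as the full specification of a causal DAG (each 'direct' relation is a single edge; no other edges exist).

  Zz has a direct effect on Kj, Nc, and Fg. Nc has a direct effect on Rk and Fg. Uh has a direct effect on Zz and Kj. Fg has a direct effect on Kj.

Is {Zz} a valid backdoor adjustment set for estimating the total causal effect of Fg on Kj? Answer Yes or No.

Backdoor paths from Fg to Kj (paths whose first edge points into Fg):
  P1: Fg <- Zz <- Uh -> Kj
  P2: Fg <- Zz -> Kj
  P3: Fg <- Nc <- Zz <- Uh -> Kj
  P4: Fg <- Nc <- Zz -> Kj
Condition 1 (no descendant of Fg in the set): holds — descendants of Fg are {Kj}; none are in {Zz}.
Condition 2 (every backdoor path blocked by {Zz}):
  P1: blocked at chain node Zz ∈ conditioning set.
  P2: blocked at fork node Zz ∈ conditioning set.
  P3: blocked at chain node Zz ∈ conditioning set.
  P4: blocked at fork node Zz ∈ conditioning set.
{Zz} satisfies the backdoor criterion.

Yes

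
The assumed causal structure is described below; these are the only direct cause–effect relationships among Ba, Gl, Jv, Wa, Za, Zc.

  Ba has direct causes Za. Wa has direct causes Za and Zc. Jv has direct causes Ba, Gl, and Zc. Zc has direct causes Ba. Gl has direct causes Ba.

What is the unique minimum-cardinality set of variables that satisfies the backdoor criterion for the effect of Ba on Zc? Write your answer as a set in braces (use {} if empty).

{}

Variables eligible for adjustment (non-descendants of Ba, excluding Ba and Zc): {Za}.
Backdoor paths from Ba to Zc:
  P1: Ba <- Za -> Wa <- Zc
Each backdoor path contains an unconditioned collider, so every path is already blocked with the empty conditioning set:
  P1: blocked at collider Wa (neither it nor any descendant is in the conditioning set).
The empty set is therefore the unique smallest valid set.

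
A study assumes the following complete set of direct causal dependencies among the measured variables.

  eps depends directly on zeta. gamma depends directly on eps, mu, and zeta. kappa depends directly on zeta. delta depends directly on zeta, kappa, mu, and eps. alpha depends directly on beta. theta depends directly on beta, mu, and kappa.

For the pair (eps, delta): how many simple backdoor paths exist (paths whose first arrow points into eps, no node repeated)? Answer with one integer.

A backdoor path from eps to delta is any simple undirected path whose first edge points into eps (i.e. leaves eps via a parent).
Parents of eps: {zeta}.
Enumerating:
  P1: eps <- zeta -> kappa -> theta <- mu -> delta
  P2: eps <- zeta -> kappa -> delta
  P3: eps <- zeta -> delta
  P4: eps <- zeta -> gamma <- mu -> theta <- kappa -> delta
  P5: eps <- zeta -> gamma <- mu -> delta
That exhausts the simple backdoor paths. Count: 5.

5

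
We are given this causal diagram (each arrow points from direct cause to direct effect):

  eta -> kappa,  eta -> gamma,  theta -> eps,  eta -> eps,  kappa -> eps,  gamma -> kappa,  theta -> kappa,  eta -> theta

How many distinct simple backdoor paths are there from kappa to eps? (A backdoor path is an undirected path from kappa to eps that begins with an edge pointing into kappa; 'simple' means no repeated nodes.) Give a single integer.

6

A backdoor path from kappa to eps is any simple undirected path whose first edge points into kappa (i.e. leaves kappa via a parent).
Parents of kappa: {eta, gamma, theta}.
Enumerating:
  P1: kappa <- eta -> theta -> eps
  P2: kappa <- eta -> eps
  P3: kappa <- theta <- eta -> eps
  P4: kappa <- theta -> eps
  P5: kappa <- gamma <- eta -> theta -> eps
  P6: kappa <- gamma <- eta -> eps
That exhausts the simple backdoor paths. Count: 6.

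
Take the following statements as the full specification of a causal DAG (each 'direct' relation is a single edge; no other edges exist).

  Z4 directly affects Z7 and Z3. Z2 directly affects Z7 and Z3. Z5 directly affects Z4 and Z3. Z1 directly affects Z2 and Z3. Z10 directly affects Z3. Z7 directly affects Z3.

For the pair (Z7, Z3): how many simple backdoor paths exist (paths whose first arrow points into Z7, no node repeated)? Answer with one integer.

4

A backdoor path from Z7 to Z3 is any simple undirected path whose first edge points into Z7 (i.e. leaves Z7 via a parent).
Parents of Z7: {Z2, Z4}.
Enumerating:
  P1: Z7 <- Z4 <- Z5 -> Z3
  P2: Z7 <- Z4 -> Z3
  P3: Z7 <- Z2 <- Z1 -> Z3
  P4: Z7 <- Z2 -> Z3
That exhausts the simple backdoor paths. Count: 4.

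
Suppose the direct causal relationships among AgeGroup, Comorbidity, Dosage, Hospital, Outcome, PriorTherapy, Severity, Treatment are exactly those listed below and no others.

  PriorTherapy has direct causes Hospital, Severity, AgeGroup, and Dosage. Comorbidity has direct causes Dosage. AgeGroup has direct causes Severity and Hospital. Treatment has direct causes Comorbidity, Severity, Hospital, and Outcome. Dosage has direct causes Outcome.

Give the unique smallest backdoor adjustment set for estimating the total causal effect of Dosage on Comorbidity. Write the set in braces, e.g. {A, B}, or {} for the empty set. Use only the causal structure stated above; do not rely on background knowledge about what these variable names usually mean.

Variables eligible for adjustment (non-descendants of Dosage, excluding Dosage and Comorbidity): {AgeGroup, Hospital, Outcome, Severity}.
Backdoor paths from Dosage to Comorbidity:
  P1: Dosage <- Outcome -> Treatment <- Comorbidity
Each backdoor path contains an unconditioned collider, so every path is already blocked with the empty conditioning set:
  P1: blocked at collider Treatment (neither it nor any descendant is in the conditioning set).
The empty set is therefore the unique smallest valid set.

{}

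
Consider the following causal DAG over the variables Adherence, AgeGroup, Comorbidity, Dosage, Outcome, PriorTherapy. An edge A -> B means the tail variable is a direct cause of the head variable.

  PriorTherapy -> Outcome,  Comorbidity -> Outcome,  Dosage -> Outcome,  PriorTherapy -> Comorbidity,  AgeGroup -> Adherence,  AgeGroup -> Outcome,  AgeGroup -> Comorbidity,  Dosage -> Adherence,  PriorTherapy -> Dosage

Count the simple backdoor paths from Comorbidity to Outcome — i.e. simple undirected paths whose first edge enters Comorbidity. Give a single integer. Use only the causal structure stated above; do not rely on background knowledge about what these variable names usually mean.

A backdoor path from Comorbidity to Outcome is any simple undirected path whose first edge points into Comorbidity (i.e. leaves Comorbidity via a parent).
Parents of Comorbidity: {AgeGroup, PriorTherapy}.
Enumerating:
  P1: Comorbidity <- PriorTherapy -> Dosage -> Adherence <- AgeGroup -> Outcome
  P2: Comorbidity <- PriorTherapy -> Dosage -> Outcome
  P3: Comorbidity <- PriorTherapy -> Outcome
  P4: Comorbidity <- AgeGroup -> Adherence <- Dosage <- PriorTherapy -> Outcome
  P5: Comorbidity <- AgeGroup -> Adherence <- Dosage -> Outcome
  P6: Comorbidity <- AgeGroup -> Outcome
That exhausts the simple backdoor paths. Count: 6.

6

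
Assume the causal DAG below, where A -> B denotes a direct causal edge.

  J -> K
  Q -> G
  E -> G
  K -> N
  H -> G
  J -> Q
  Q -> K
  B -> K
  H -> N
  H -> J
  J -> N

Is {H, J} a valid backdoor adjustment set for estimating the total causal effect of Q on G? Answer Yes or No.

Backdoor paths from Q to G (paths whose first edge points into Q):
  P1: Q <- J <- H -> G
  P2: Q <- J -> K -> N <- H -> G
  P3: Q <- J -> N <- H -> G
Condition 1 (no descendant of Q in the set): holds — descendants of Q are {G, K, N}; none are in {H, J}.
Condition 2 (every backdoor path blocked by {H, J}):
  P1: blocked at chain node J ∈ conditioning set.
  P2: blocked at fork node J ∈ conditioning set.
  P3: blocked at fork node J ∈ conditioning set.
{H, J} satisfies the backdoor criterion.

Yes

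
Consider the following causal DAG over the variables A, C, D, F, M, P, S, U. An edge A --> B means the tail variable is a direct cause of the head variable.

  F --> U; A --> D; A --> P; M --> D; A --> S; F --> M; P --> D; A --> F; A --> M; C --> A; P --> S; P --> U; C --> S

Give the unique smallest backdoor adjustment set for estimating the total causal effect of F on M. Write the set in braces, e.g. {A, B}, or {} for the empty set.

{A}

Variables eligible for adjustment (non-descendants of F, excluding F and M): {A, C, P, S}.
Backdoor paths from F to M:
  P1: F <- A <- C -> S <- P -> D <- M
  P2: F <- A -> P -> D <- M
  P3: F <- A -> S <- P -> D <- M
  P4: F <- A -> M
  P5: F <- A -> D <- M
The empty set is not sufficient: P4 (F <- A -> M) has no collider blocking it and no conditioned non-collider, so it is open.
Try {A}:
  P1: blocked at chain node A ∈ conditioning set.
  P2: blocked at fork node A ∈ conditioning set.
  P3: blocked at fork node A ∈ conditioning set.
  P4: blocked at fork node A ∈ conditioning set.
  P5: blocked at fork node A ∈ conditioning set.
{A} contains no descendant of F and blocks every backdoor path.
No other singleton works — e.g. {C} leaves P4 open — so {A} is the unique smallest valid adjustment set.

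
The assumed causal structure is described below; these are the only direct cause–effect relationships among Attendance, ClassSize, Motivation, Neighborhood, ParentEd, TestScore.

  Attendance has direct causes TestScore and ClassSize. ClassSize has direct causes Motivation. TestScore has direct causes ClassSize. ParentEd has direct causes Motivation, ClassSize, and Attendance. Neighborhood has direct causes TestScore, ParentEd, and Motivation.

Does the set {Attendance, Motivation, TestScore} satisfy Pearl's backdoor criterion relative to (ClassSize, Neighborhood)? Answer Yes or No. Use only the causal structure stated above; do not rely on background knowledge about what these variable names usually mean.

Backdoor paths from ClassSize to Neighborhood (paths whose first edge points into ClassSize):
  P1: ClassSize <- Motivation -> ParentEd <- Attendance <- TestScore -> Neighborhood
  P2: ClassSize <- Motivation -> ParentEd -> Neighborhood
  P3: ClassSize <- Motivation -> Neighborhood
Condition 1 (no descendant of ClassSize in the set): FAILS — Attendance and TestScore are descendants of ClassSize.
Condition 2 (every backdoor path blocked by {Attendance, Motivation, TestScore}):
  P1: blocked at fork node Motivation ∈ conditioning set.
  P2: blocked at fork node Motivation ∈ conditioning set.
  P3: blocked at fork node Motivation ∈ conditioning set.
{Attendance, Motivation, TestScore} does not satisfy the backdoor criterion.

No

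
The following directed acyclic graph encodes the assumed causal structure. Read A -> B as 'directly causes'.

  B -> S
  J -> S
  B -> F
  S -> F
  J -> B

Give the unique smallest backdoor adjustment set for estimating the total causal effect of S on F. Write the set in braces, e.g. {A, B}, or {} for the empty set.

Variables eligible for adjustment (non-descendants of S, excluding S and F): {B, J}.
Backdoor paths from S to F:
  P1: S <- J -> B -> F
  P2: S <- B -> F
The empty set is not sufficient: P1 (S <- J -> B -> F) has no collider blocking it and no conditioned non-collider, so it is open.
Try {B}:
  P1: blocked at chain node B ∈ conditioning set.
  P2: blocked at fork node B ∈ conditioning set.
{B} contains no descendant of S and blocks every backdoor path.
No other singleton works — e.g. {J} leaves P2 open — so {B} is the unique smallest valid adjustment set.

{B}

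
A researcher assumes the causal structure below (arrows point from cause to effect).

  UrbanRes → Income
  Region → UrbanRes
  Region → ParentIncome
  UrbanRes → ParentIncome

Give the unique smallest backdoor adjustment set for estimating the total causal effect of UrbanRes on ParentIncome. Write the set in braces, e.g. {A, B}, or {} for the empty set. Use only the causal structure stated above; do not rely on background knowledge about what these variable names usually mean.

{Region}

Variables eligible for adjustment (non-descendants of UrbanRes, excluding UrbanRes and ParentIncome): {Region}.
Backdoor paths from UrbanRes to ParentIncome:
  P1: UrbanRes <- Region -> ParentIncome
The empty set is not sufficient: P1 (UrbanRes <- Region -> ParentIncome) has no collider blocking it and no conditioned non-collider, so it is open.
Try {Region}:
  P1: blocked at fork node Region ∈ conditioning set.
{Region} contains no descendant of UrbanRes and blocks every backdoor path.
{Region} is the unique smallest valid adjustment set.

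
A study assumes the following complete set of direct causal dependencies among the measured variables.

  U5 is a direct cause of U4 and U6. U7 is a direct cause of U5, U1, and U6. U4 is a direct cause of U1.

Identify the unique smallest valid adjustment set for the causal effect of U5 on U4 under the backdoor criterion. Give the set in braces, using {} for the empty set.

{}

Variables eligible for adjustment (non-descendants of U5, excluding U5 and U4): {U7}.
Backdoor paths from U5 to U4:
  P1: U5 <- U7 -> U1 <- U4
Each backdoor path contains an unconditioned collider, so every path is already blocked with the empty conditioning set:
  P1: blocked at collider U1 (neither it nor any descendant is in the conditioning set).
The empty set is therefore the unique smallest valid set.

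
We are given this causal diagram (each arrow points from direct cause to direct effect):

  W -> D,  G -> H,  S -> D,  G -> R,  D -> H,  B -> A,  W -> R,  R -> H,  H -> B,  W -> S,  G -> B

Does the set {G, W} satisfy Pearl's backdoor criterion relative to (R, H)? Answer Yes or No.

Backdoor paths from R to H (paths whose first edge points into R):
  P1: R <- G -> H
  P2: R <- G -> B <- H
  P3: R <- W -> S -> D -> H
  P4: R <- W -> D -> H
Condition 1 (no descendant of R in the set): holds — descendants of R are {A, B, H}; none are in {G, W}.
Condition 2 (every backdoor path blocked by {G, W}):
  P1: blocked at fork node G ∈ conditioning set.
  P2: blocked at fork node G ∈ conditioning set.
  P3: blocked at fork node W ∈ conditioning set.
  P4: blocked at fork node W ∈ conditioning set.
{G, W} satisfies the backdoor criterion.

Yes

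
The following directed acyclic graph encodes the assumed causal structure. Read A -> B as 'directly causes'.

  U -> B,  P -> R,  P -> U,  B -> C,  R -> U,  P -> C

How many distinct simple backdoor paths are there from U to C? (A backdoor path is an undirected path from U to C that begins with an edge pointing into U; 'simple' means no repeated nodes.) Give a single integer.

2

A backdoor path from U to C is any simple undirected path whose first edge points into U (i.e. leaves U via a parent).
Parents of U: {P, R}.
Enumerating:
  P1: U <- P -> C
  P2: U <- R <- P -> C
That exhausts the simple backdoor paths. Count: 2.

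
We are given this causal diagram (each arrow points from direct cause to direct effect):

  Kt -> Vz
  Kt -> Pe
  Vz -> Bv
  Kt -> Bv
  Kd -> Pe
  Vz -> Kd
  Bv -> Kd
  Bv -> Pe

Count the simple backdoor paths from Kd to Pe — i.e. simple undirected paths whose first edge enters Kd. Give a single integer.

A backdoor path from Kd to Pe is any simple undirected path whose first edge points into Kd (i.e. leaves Kd via a parent).
Parents of Kd: {Bv, Vz}.
Enumerating:
  P1: Kd <- Vz <- Kt -> Bv -> Pe
  P2: Kd <- Vz <- Kt -> Pe
  P3: Kd <- Vz -> Bv <- Kt -> Pe
  P4: Kd <- Vz -> Bv -> Pe
  P5: Kd <- Bv <- Kt -> Pe
  P6: Kd <- Bv <- Vz <- Kt -> Pe
  P7: Kd <- Bv -> Pe
That exhausts the simple backdoor paths. Count: 7.

7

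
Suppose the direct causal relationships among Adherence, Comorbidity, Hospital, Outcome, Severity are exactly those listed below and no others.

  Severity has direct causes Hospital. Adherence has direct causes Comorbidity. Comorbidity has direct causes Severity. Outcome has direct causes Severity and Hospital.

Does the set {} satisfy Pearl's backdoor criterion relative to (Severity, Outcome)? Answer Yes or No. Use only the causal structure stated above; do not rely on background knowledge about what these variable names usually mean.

No

Backdoor paths from Severity to Outcome (paths whose first edge points into Severity):
  P1: Severity <- Hospital -> Outcome
Condition 1 (no descendant of Severity in the set): holds — descendants of Severity are {Adherence, Comorbidity, Outcome}; none are in {}.
Condition 2 (every backdoor path blocked by {}):
  P1: open — no interior node is in the conditioning set.
{} does not satisfy the backdoor criterion.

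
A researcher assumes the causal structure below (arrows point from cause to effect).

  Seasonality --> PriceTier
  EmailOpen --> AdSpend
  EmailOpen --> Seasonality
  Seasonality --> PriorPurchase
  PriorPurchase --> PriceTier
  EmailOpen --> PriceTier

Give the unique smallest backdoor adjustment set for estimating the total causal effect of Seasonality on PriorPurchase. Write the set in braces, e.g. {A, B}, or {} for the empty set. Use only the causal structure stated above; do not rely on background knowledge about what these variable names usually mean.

Variables eligible for adjustment (non-descendants of Seasonality, excluding Seasonality and PriorPurchase): {AdSpend, EmailOpen}.
Backdoor paths from Seasonality to PriorPurchase:
  P1: Seasonality <- EmailOpen -> PriceTier <- PriorPurchase
Each backdoor path contains an unconditioned collider, so every path is already blocked with the empty conditioning set:
  P1: blocked at collider PriceTier (neither it nor any descendant is in the conditioning set).
The empty set is therefore the unique smallest valid set.

{}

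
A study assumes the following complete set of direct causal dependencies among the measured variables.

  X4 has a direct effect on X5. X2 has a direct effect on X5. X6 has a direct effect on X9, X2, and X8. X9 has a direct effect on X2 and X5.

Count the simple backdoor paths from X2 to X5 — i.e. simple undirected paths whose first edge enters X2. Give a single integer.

A backdoor path from X2 to X5 is any simple undirected path whose first edge points into X2 (i.e. leaves X2 via a parent).
Parents of X2: {X6, X9}.
Enumerating:
  P1: X2 <- X6 -> X9 -> X5
  P2: X2 <- X9 -> X5
That exhausts the simple backdoor paths. Count: 2.

2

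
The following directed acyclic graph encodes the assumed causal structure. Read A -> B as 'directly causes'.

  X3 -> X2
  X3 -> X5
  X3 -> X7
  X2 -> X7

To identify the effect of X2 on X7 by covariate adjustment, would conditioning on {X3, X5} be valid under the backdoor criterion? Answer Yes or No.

Yes

Backdoor paths from X2 to X7 (paths whose first edge points into X2):
  P1: X2 <- X3 -> X7
Condition 1 (no descendant of X2 in the set): holds — descendants of X2 are {X7}; none are in {X3, X5}.
Condition 2 (every backdoor path blocked by {X3, X5}):
  P1: blocked at fork node X3 ∈ conditioning set.
{X3, X5} satisfies the backdoor criterion.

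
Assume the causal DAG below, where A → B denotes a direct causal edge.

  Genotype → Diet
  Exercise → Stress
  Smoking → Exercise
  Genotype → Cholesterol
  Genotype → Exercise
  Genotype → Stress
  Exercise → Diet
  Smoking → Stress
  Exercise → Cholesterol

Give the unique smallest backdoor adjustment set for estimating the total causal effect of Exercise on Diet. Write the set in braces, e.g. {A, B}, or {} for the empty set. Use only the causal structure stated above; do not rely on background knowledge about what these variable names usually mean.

Variables eligible for adjustment (non-descendants of Exercise, excluding Exercise and Diet): {Genotype, Smoking}.
Backdoor paths from Exercise to Diet:
  P1: Exercise <- Genotype -> Diet
  P2: Exercise <- Smoking -> Stress <- Genotype -> Diet
The empty set is not sufficient: P1 (Exercise <- Genotype -> Diet) has no collider blocking it and no conditioned non-collider, so it is open.
Try {Genotype}:
  P1: blocked at fork node Genotype ∈ conditioning set.
  P2: blocked at collider Stress (neither it nor any descendant is in the conditioning set).
{Genotype} contains no descendant of Exercise and blocks every backdoor path.
No other singleton works — e.g. {Smoking} leaves P1 open — so {Genotype} is the unique smallest valid adjustment set.

{Genotype}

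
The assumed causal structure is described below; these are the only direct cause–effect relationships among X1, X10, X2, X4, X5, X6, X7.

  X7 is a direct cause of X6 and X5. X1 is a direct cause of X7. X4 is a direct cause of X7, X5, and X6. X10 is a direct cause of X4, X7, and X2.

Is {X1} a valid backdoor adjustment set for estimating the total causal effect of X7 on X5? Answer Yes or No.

Backdoor paths from X7 to X5 (paths whose first edge points into X7):
  P1: X7 <- X10 -> X4 -> X5
  P2: X7 <- X4 -> X5
Condition 1 (no descendant of X7 in the set): holds — descendants of X7 are {X5, X6}; none are in {X1}.
Condition 2 (every backdoor path blocked by {X1}):
  P1: open — no interior node is in the conditioning set.
  P2: open — no interior node is in the conditioning set.
{X1} does not satisfy the backdoor criterion.

No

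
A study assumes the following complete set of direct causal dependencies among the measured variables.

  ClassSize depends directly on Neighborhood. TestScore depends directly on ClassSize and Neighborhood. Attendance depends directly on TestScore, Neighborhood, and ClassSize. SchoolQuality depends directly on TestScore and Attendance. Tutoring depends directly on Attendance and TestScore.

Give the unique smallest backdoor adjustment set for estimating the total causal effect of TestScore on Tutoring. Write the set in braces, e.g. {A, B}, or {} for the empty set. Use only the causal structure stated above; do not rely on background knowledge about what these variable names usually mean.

{ClassSize, Neighborhood}

Variables eligible for adjustment (non-descendants of TestScore, excluding TestScore and Tutoring): {ClassSize, Neighborhood}.
Backdoor paths from TestScore to Tutoring:
  P1: TestScore <- Neighborhood -> ClassSize -> Attendance -> Tutoring
  P2: TestScore <- Neighborhood -> Attendance -> Tutoring
  P3: TestScore <- ClassSize <- Neighborhood -> Attendance -> Tutoring
  P4: TestScore <- ClassSize -> Attendance -> Tutoring
The empty set is not sufficient: P1 (TestScore <- Neighborhood -> ClassSize -> Attendance -> Tutoring) has no collider blocking it and no conditioned non-collider, so it is open.
Try {ClassSize, Neighborhood}:
  P1: blocked at fork node Neighborhood ∈ conditioning set.
  P2: blocked at fork node Neighborhood ∈ conditioning set.
  P3: blocked at chain node ClassSize ∈ conditioning set.
  P4: blocked at fork node ClassSize ∈ conditioning set.
{ClassSize, Neighborhood} contains no descendant of TestScore and blocks every backdoor path.
Every element of {ClassSize, Neighborhood} is needed (dropping ClassSize leaves P4 open; dropping Neighborhood leaves P2 open), so no proper subset is valid.
Among all size-2 subsets of the eligible variables, only {ClassSize, Neighborhood} blocks every backdoor path, so it is the unique smallest valid adjustment set.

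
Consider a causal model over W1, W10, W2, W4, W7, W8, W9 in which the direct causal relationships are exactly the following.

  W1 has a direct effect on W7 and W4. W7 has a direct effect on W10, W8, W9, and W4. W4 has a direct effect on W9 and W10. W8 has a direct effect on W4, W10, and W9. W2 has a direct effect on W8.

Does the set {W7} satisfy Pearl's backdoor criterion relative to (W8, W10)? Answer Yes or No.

Yes

Backdoor paths from W8 to W10 (paths whose first edge points into W8):
  P1: W8 <- W7 <- W1 -> W4 -> W10
  P2: W8 <- W7 -> W4 -> W10
  P3: W8 <- W7 -> W9 <- W4 -> W10
  P4: W8 <- W7 -> W10
Condition 1 (no descendant of W8 in the set): holds — descendants of W8 are {W10, W4, W9}; none are in {W7}.
Condition 2 (every backdoor path blocked by {W7}):
  P1: blocked at chain node W7 ∈ conditioning set.
  P2: blocked at fork node W7 ∈ conditioning set.
  P3: blocked at fork node W7 ∈ conditioning set.
  P4: blocked at fork node W7 ∈ conditioning set.
{W7} satisfies the backdoor criterion.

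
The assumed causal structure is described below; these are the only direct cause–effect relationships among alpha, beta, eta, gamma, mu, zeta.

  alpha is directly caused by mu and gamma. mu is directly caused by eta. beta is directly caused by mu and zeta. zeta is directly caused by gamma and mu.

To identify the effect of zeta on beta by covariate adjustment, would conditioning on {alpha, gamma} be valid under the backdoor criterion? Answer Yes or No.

No

Backdoor paths from zeta to beta (paths whose first edge points into zeta):
  P1: zeta <- gamma -> alpha <- mu -> beta
  P2: zeta <- mu -> beta
Condition 1 (no descendant of zeta in the set): holds — descendants of zeta are {beta}; none are in {alpha, gamma}.
Condition 2 (every backdoor path blocked by {alpha, gamma}):
  P1: blocked at fork node gamma ∈ conditioning set.
  P2: open — no interior node is in the conditioning set.
{alpha, gamma} does not satisfy the backdoor criterion.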